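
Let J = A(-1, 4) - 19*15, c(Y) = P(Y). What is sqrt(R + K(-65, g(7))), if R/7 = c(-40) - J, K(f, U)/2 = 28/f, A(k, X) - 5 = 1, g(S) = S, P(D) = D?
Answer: sqrt(7064785)/65 ≈ 40.892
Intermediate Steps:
A(k, X) = 6 (A(k, X) = 5 + 1 = 6)
c(Y) = Y
K(f, U) = 56/f (K(f, U) = 2*(28/f) = 56/f)
J = -279 (J = 6 - 19*15 = 6 - 285 = -279)
R = 1673 (R = 7*(-40 - 1*(-279)) = 7*(-40 + 279) = 7*239 = 1673)
sqrt(R + K(-65, g(7))) = sqrt(1673 + 56/(-65)) = sqrt(1673 + 56*(-1/65)) = sqrt(1673 - 56/65) = sqrt(108689/65) = sqrt(7064785)/65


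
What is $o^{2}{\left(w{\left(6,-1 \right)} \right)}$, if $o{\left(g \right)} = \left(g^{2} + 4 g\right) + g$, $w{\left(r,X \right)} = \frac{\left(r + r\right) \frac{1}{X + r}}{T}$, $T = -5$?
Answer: $\frac{1838736}{390625} \approx 4.7072$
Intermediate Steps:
$w{\left(r,X \right)} = - \frac{2 r}{5 \left(X + r\right)}$ ($w{\left(r,X \right)} = \frac{\left(r + r\right) \frac{1}{X + r}}{-5} = \frac{2 r}{X + r} \left(- \frac{1}{5}\right) = - \frac{2 r}{5 \left(X + r\right)}$)
$o{\left(g \right)} = g^{2} + 5 g$
$o^{2}{\left(w{\left(6,-1 \right)} \right)} = \left(\left(-2\right) 6 \frac{1}{5 \left(-1\right) + 5 \cdot 6} \left(5 - \frac{12}{5 \left(-1\right) + 5 \cdot 6}\right)\right)^{2} = \left(\left(-2\right) 6 \frac{1}{-5 + 30} \left(5 - \frac{12}{-5 + 30}\right)\right)^{2} = \left(\left(-2\right) 6 \cdot \frac{1}{25} \left(5 - \frac{12}{25}\right)\right)^{2} = \left(\left(-2\right) 6 \cdot \frac{1}{25} \left(5 - 12 \cdot \frac{1}{25}\right)\right)^{2} = \left(- \frac{12 \left(5 - \frac{12}{25}\right)}{25}\right)^{2} = \left(\left(- \frac{12}{25}\right) \frac{113}{25}\right)^{2} = \left(- \frac{1356}{625}\right)^{2} = \frac{1838736}{390625}$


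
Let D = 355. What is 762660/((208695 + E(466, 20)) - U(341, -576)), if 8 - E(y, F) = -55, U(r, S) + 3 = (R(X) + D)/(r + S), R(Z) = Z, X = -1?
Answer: 19913900/5451021 ≈ 3.6532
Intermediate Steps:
U(r, S) = -3 + 354/(S + r) (U(r, S) = -3 + (-1 + 355)/(r + S) = -3 + 354/(S + r))
E(y, F) = 63 (E(y, F) = 8 - 1*(-55) = 8 + 55 = 63)
762660/((208695 + E(466, 20)) - U(341, -576)) = 762660/((208695 + 63) - 3*(118 - 1*(-576) - 1*341)/(-576 + 341)) = 762660/(208758 - 3*(118 + 576 - 341)/(-235)) = 762660/(208758 - 3*(-1)*353/235) = 762660/(208758 - 1*(-1059/235)) = 762660/(208758 + 1059/235) = 762660/(49059189/235) = 762660*(235/49059189) = 19913900/5451021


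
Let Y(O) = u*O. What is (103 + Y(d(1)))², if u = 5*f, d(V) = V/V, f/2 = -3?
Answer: 5329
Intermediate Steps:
f = -6 (f = 2*(-3) = -6)
d(V) = 1
u = -30 (u = 5*(-6) = -30)
Y(O) = -30*O
(103 + Y(d(1)))² = (103 - 30*1)² = (103 - 30)² = 73² = 5329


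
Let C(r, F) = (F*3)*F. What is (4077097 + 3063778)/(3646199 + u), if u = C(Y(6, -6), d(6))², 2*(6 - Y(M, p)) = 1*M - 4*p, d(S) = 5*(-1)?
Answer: 7140875/3651824 ≈ 1.9554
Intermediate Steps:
d(S) = -5
Y(M, p) = 6 + 2*p - M/2 (Y(M, p) = 6 - (1*M - 4*p)/2 = 6 - (M - 4*p)/2 = 6 + (2*p - M/2) = 6 + 2*p - M/2)
C(r, F) = 3*F² (C(r, F) = (3*F)*F = 3*F²)
u = 5625 (u = (3*(-5)²)² = (3*25)² = 75² = 5625)
(4077097 + 3063778)/(3646199 + u) = (4077097 + 3063778)/(3646199 + 5625) = 7140875/3651824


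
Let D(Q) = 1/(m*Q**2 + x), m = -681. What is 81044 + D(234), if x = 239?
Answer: 3022017055267/37288597 ≈ 81044.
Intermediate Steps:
D(Q) = 1/(239 - 681*Q**2) (D(Q) = 1/(-681*Q**2 + 239) = 1/(239 - 681*Q**2))
81044 + D(234) = 81044 - 1/(-239 + 681*234**2) = 81044 - 1/(-239 + 681*54756) = 81044 - 1/(-239 + 37288836) = 81044 - 1/37288597 = 3022017055267/37288597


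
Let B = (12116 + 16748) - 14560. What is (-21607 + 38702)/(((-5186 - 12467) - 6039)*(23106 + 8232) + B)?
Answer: -17095/742445592 ≈ -2.3025e-5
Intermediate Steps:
B = 14304 (B = 28864 - 14560 = 14304)
(-21607 + 38702)/(((-5186 - 12467) - 6039)*(23106 + 8232) + B) = (-21607 + 38702)/(((-5186 - 12467) - 6039)*(23106 + 8232) + 14304) = 17095/((-17653 - 6039)*31338 + 14304) = 17095/(-23692*31338 + 14304) = 17095/(-742459896 + 14304) = 17095/(-742445592) = 17095*(-1/742445592) = -17095/742445592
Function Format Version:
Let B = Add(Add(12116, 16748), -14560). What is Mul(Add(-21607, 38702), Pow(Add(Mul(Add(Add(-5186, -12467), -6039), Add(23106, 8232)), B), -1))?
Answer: Rational(-17095, 742445592) ≈ -2.3025e-5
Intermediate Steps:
B = 14304 (B = Add(28864, -14560) = 14304)
Mul(Add(-21607, 38702), Pow(Add(Mul(Add(Add(-5186, -12467), -6039), Add(23106, 8232)), B), -1)) = Mul(Add(-21607, 38702), Pow(Add(Mul(Add(Add(-5186, -12467), -6039), Add(23106, 8232)), 14304), -1)) = Mul(17095, Pow(Add(Mul(Add(-17653, -6039), 31338), 14304), -1)) = Mul(17095, Pow(Add(Mul(-23692, 31338), 14304), -1)) = Mul(17095, Pow(Add(-742459896, 14304), -1)) = Mul(17095, Pow(-742445592, -1)) = Mul(17095, Rational(-1, 742445592)) = Rational(-17095, 742445592)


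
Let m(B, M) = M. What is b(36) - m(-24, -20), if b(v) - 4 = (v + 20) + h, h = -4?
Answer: 76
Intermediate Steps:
b(v) = 20 + v (b(v) = 4 + ((v + 20) - 4) = 4 + ((20 + v) - 4) = 4 + (16 + v) = 20 + v)
b(36) - m(-24, -20) = (20 + 36) - 1*(-20) = 56 + 20 = 76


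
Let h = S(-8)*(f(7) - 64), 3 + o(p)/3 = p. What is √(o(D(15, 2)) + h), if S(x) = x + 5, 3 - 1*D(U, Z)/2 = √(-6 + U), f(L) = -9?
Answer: √210 ≈ 14.491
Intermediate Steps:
D(U, Z) = 6 - 2*√(-6 + U)
S(x) = 5 + x
o(p) = -9 + 3*p
h = 219 (h = (5 - 8)*(-9 - 64) = -3*(-73) = 219)
√(o(D(15, 2)) + h) = √((-9 + 3*(6 - 2*√(-6 + 15))) + 219) = √((-9 + 3*(6 - 2*√9)) + 219) = √((-9 + 3*(6 - 2*3)) + 219) = √((-9 + 3*(6 - 6)) + 219) = √((-9 + 3*0) + 219) = √((-9 + 0) + 219) = √(-9 + 219) = √210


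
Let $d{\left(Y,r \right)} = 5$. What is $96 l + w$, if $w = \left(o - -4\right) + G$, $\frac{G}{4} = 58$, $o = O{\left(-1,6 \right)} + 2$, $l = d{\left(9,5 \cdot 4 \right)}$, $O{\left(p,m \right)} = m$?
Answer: $724$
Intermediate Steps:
$l = 5$
$o = 8$ ($o = 6 + 2 = 8$)
$G = 232$ ($G = 4 \cdot 58 = 232$)
$w = 244$ ($w = \left(8 - -4\right) + 232 = \left(8 + 4\right) + 232 = 12 + 232 = 244$)
$96 l + w = 96 \cdot 5 + 244 = 480 + 244 = 724$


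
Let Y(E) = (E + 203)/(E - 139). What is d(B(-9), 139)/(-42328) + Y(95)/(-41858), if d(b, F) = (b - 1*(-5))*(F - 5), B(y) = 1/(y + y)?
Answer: -123509585/7972944408 ≈ -0.015491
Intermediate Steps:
Y(E) = (203 + E)/(-139 + E)
B(y) = 1/(2*y)
d(b, F) = (-5 + F)*(5 + b) (d(b, F) = (b + 5)*(-5 + F) = (5 + b)*(-5 + F) = (-5 + F)*(5 + b))
d(B(-9), 139)/(-42328) + Y(95)/(-41858) = (-25 - 5/(2*(-9)) + 5*139 + 139*((½)/(-9)))/(-42328) + ((203 + 95)/(-139 + 95))/(-41858) = (-25 - 5*(-1)/(2*9) + 695 + 139*((½)*(-⅑)))*(-1/42328) + (298/(-44))*(-1/41858) = (-25 - 5*(-1/18) + 695 + 139*(-1/18))*(-1/42328) - 1/44*298*(-1/41858) = (-25 + 5/18 + 695 - 139/18)*(-1/42328) - 149/22*(-1/41858) = (5963/9)*(-1/42328) + 149/920876 = -5963/380952 + 149/920876 = -123509585/7972944408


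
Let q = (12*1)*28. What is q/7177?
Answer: 336/7177 ≈ 0.046816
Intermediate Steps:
q = 336 (q = 12*28 = 336)
q/7177 = 336/7177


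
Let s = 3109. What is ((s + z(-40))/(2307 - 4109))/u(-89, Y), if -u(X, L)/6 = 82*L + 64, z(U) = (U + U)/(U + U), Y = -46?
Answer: -1555/20045448 ≈ -7.7574e-5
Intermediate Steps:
z(U) = 1 (z(U) = (2*U)/((2*U)) = (2*U)*(1/(2*U)) = 1)
u(X, L) = -384 - 492*L (u(X, L) = -6*(82*L + 64) = -6*(64 + 82*L) = -384 - 492*L)
((s + z(-40))/(2307 - 4109))/u(-89, Y) = ((3109 + 1)/(2307 - 4109))/(-384 - 492*(-46)) = (3110/(-1802))/(-384 + 22632) = (3110*(-1/1802))/22248 = -1555/901*1/22248 = -1555/20045448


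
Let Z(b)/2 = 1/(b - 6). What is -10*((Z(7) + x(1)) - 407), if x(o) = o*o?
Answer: 4040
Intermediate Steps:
x(o) = o²
Z(b) = 2/(-6 + b) (Z(b) = 2/(b - 6) = 2/(-6 + b))
-10*((Z(7) + x(1)) - 407) = -10*((2/(-6 + 7) + 1²) - 407) = -10*((2/1 + 1) - 407) = -10*((2*1 + 1) - 407) = -10*((2 + 1) - 407) = -10*(3 - 407) = -10*(-404) = 4040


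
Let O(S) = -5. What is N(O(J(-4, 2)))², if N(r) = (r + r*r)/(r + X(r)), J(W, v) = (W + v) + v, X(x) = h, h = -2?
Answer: 400/49 ≈ 8.1633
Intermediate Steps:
X(x) = -2
J(W, v) = W + 2*v
N(r) = (r + r²)/(-2 + r) (N(r) = (r + r*r)/(r - 2) = (r + r²)/(-2 + r))
N(O(J(-4, 2)))² = (-5*(1 - 5)/(-2 - 5))² = (-5*(-4)/(-7))² = (-5*(-⅐)*(-4))² = (-20/7)² = 400/49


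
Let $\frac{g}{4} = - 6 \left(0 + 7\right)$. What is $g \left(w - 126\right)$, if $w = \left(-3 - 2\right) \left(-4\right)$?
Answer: $17808$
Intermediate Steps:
$g = -168$ ($g = 4 \left(- 6 \left(0 + 7\right)\right) = 4 \left(\left(-6\right) 7\right) = 4 \left(-42\right) = -168$)
$w = 20$ ($w = \left(-5\right) \left(-4\right) = 20$)
$g \left(w - 126\right) = - 168 \left(20 - 126\right) = \left(-168\right) \left(-106\right) = 17808$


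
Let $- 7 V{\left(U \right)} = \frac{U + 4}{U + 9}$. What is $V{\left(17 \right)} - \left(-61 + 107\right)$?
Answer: $- \frac{1199}{26} \approx -46.115$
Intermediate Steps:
$V{\left(U \right)} = - \frac{4 + U}{7 \left(9 + U\right)}$ ($V{\left(U \right)} = - \frac{\left(U + 4\right) \frac{1}{U + 9}}{7} = - \frac{\left(4 + U\right) \frac{1}{9 + U}}{7} = - \frac{\frac{1}{9 + U} \left(4 + U\right)}{7} = - \frac{4 + U}{7 \left(9 + U\right)}$)
$V{\left(17 \right)} - \left(-61 + 107\right) = \frac{-4 - 17}{7 \left(9 + 17\right)} - \left(-61 + 107\right) = \frac{-4 - 17}{7 \cdot 26} - 46 = \frac{1}{7} \cdot \frac{1}{26} \left(-21\right) - 46 = - \frac{3}{26} - 46 = - \frac{1199}{26}$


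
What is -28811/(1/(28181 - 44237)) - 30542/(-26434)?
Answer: 6114044326543/13217 ≈ 4.6259e+8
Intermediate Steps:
-28811/(1/(28181 - 44237)) - 30542/(-26434) = -28811/(1/(-16056)) - 30542*(-1/26434) = -28811/(-1/16056) + 15271/13217 = -28811*(-16056) + 15271/13217 = 462589416 + 15271/13217 = 6114044326543/13217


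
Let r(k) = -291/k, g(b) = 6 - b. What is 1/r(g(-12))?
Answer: -6/97 ≈ -0.061856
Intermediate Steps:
1/r(g(-12)) = 1/(-291/(6 - 1*(-12))) = 1/(-291/(6 + 12)) = 1/(-291/18) = 1/(-291*1/18) = 1/(-97/6) = -6/97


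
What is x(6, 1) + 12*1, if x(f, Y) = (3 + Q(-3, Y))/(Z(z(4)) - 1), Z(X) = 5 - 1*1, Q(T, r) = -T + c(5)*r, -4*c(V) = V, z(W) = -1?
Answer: 163/12 ≈ 13.583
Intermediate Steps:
c(V) = -V/4
Q(T, r) = -T - 5*r/4 (Q(T, r) = -T + (-1/4*5)*r = -T - 5*r/4)
Z(X) = 4 (Z(X) = 5 - 1 = 4)
x(f, Y) = 2 - 5*Y/12 (x(f, Y) = (3 + (-1*(-3) - 5*Y/4))/(4 - 1) = (3 + (3 - 5*Y/4))/3 = (6 - 5*Y/4)*(1/3) = 2 - 5*Y/12)
x(6, 1) + 12*1 = (2 - 5/12*1) + 12*1 = (2 - 5/12) + 12 = 19/12 + 12 = 163/12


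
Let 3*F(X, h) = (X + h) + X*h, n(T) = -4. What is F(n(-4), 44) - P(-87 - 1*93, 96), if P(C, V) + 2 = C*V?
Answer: 51710/3 ≈ 17237.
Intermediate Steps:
F(X, h) = X/3 + h/3 + X*h/3 (F(X, h) = ((X + h) + X*h)/3 = (X + h + X*h)/3 = X/3 + h/3 + X*h/3)
P(C, V) = -2 + C*V
F(n(-4), 44) - P(-87 - 1*93, 96) = ((⅓)*(-4) + (⅓)*44 + (⅓)*(-4)*44) - (-2 + (-87 - 1*93)*96) = (-4/3 + 44/3 - 176/3) - (-2 + (-87 - 93)*96) = -136/3 - (-2 - 180*96) = -136/3 - (-2 - 17280) = -136/3 - 1*(-17282) = -136/3 + 17282 = 51710/3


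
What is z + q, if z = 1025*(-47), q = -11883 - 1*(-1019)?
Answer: -59039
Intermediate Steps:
q = -10864 (q = -11883 + 1019 = -10864)
z = -48175
z + q = -48175 - 10864 = -59039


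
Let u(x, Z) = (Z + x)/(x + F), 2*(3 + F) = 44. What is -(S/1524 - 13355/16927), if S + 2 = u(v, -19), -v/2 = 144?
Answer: 1826290839/2313108404 ≈ 0.78954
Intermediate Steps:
F = 19 (F = -3 + (1/2)*44 = -3 + 22 = 19)
v = -288 (v = -2*144 = -288)
u(x, Z) = (Z + x)/(19 + x) (u(x, Z) = (Z + x)/(x + 19) = (Z + x)/(19 + x))
S = -231/269 (S = -2 + (-19 - 288)/(19 - 288) = -2 - 307/(-269) = -2 - 1/269*(-307) = -2 + 307/269 = -231/269 ≈ -0.85874)
-(S/1524 - 13355/16927) = -(-231/269/1524 - 13355/16927) = -(-231/269*1/1524 - 13355*1/16927) = -(-77/136652 - 13355/16927) = -1*(-1826290839/2313108404) = 1826290839/2313108404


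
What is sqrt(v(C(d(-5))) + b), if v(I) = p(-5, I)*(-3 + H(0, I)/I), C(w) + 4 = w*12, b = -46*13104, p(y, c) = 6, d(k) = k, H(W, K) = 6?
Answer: 3*I*sqrt(1071649)/4 ≈ 776.4*I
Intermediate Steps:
b = -602784
C(w) = -4 + 12*w (C(w) = -4 + w*12 = -4 + 12*w)
v(I) = -18 + 36/I (v(I) = 6*(-3 + 6/I) = -18 + 36/I)
sqrt(v(C(d(-5))) + b) = sqrt((-18 + 36/(-4 + 12*(-5))) - 602784) = sqrt((-18 + 36/(-4 - 60)) - 602784) = sqrt((-18 + 36/(-64)) - 602784) = sqrt((-18 + 36*(-1/64)) - 602784) = sqrt((-18 - 9/16) - 602784) = sqrt(-297/16 - 602784) = sqrt(-9644841/16) = 3*I*sqrt(1071649)/4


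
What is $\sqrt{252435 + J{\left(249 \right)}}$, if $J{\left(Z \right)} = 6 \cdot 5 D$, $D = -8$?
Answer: $\sqrt{252195} \approx 502.19$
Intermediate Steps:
$J{\left(Z \right)} = -240$ ($J{\left(Z \right)} = 6 \cdot 5 \left(-8\right) = 30 \left(-8\right) = -240$)
$\sqrt{252435 + J{\left(249 \right)}} = \sqrt{252435 - 240} = \sqrt{252195}$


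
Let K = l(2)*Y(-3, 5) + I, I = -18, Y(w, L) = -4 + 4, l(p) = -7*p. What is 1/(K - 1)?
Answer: -1/19 ≈ -0.052632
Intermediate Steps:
Y(w, L) = 0
K = -18 (K = -7*2*0 - 18 = -14*0 - 18 = 0 - 18 = -18)
1/(K - 1) = 1/(-18 - 1) = 1/(-19) = -1/19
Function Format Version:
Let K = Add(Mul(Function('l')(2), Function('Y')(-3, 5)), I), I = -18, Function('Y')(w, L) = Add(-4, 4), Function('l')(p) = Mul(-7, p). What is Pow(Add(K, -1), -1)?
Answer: Rational(-1, 19) ≈ -0.052632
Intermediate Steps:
Function('Y')(w, L) = 0
K = -18 (K = Add(Mul(Mul(-7, 2), 0), -18) = Add(Mul(-14, 0), -18) = Add(0, -18) = -18)
Pow(Add(K, -1), -1) = Pow(Add(-18, -1), -1) = Pow(-19, -1) = Rational(-1, 19)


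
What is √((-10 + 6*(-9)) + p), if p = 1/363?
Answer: I*√69693/33 ≈ 7.9998*I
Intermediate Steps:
p = 1/363 ≈ 0.0027548
√((-10 + 6*(-9)) + p) = √((-10 + 6*(-9)) + 1/363) = √((-10 - 54) + 1/363) = √(-64 + 1/363) = √(-23231/363) = I*√69693/33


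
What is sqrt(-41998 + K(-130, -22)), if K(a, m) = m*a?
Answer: I*sqrt(39138) ≈ 197.83*I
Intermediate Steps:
K(a, m) = a*m
sqrt(-41998 + K(-130, -22)) = sqrt(-41998 - 130*(-22)) = sqrt(-41998 + 2860) = sqrt(-39138) = I*sqrt(39138)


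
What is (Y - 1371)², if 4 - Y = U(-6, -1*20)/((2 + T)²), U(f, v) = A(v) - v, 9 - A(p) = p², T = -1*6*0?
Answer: 25979409/16 ≈ 1.6237e+6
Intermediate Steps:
T = 0 (T = -6*0 = 0)
A(p) = 9 - p²
U(f, v) = 9 - v - v² (U(f, v) = (9 - v²) - v = 9 - v - v²)
Y = 387/4 (Y = 4 - (9 - (-1)*20 - (-1*20)²)/((2 + 0)²) = 4 - (9 - 1*(-20) - 1*(-20)²)/(2²) = 4 - (9 + 20 - 1*400)/4 = 4 - (9 + 20 - 400)/4 = 4 - (-371)/4 = 4 - 1*(-371/4) = 4 + 371/4 = 387/4 ≈ 96.750)
(Y - 1371)² = (387/4 - 1371)² = (-5097/4)² = 25979409/16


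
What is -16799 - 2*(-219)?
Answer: -16361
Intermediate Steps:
-16799 - 2*(-219) = -16799 - 1*(-438) = -16799 + 438 = -16361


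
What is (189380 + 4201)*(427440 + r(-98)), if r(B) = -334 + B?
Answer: 82660635648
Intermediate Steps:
(189380 + 4201)*(427440 + r(-98)) = (189380 + 4201)*(427440 + (-334 - 98)) = 193581*(427440 - 432) = 193581*427008 = 82660635648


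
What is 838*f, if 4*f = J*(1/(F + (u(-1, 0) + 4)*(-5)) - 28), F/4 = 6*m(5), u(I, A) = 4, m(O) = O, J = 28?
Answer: -6566987/40 ≈ -1.6417e+5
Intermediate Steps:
F = 120 (F = 4*(6*5) = 4*30 = 120)
f = -15673/80 (f = (28*(1/(120 + (4 + 4)*(-5)) - 28))/4 = (28*(1/(120 + 8*(-5)) - 28))/4 = (28*(1/(120 - 40) - 28))/4 = (28*(1/80 - 28))/4 = (28*(-2239/80))/4 = (¼)*(-15673/20) = -15673/80 ≈ -195.91)
838*f = 838*(-15673/80) = -6566987/40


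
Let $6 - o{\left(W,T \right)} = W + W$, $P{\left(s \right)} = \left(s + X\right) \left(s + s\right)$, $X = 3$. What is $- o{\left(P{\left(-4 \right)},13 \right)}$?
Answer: $10$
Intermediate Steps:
$P{\left(s \right)} = 2 s \left(3 + s\right)$ ($P{\left(s \right)} = \left(s + 3\right) \left(s + s\right) = \left(3 + s\right) 2 s = 2 s \left(3 + s\right)$)
$o{\left(W,T \right)} = 6 - 2 W$ ($o{\left(W,T \right)} = 6 - \left(W + W\right) = 6 - 2 W$)
$- o{\left(P{\left(-4 \right)},13 \right)} = - (6 - 2 \cdot 2 \left(-4\right) \left(3 - 4\right)) = - (6 - 2 \cdot 2 \left(-4\right) \left(-1\right)) = - (6 - 16) = \left(-1\right) \left(-10\right) = 10$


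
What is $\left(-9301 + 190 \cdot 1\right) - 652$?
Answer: $-9763$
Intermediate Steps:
$\left(-9301 + 190 \cdot 1\right) - 652 = \left(-9301 + 190\right) - 652 = -9111 - 652 = -9763$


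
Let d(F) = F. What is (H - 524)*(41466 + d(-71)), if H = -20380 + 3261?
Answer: -730331985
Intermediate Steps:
H = -17119
(H - 524)*(41466 + d(-71)) = (-17119 - 524)*(41466 - 71) = -17643*41395 = -730331985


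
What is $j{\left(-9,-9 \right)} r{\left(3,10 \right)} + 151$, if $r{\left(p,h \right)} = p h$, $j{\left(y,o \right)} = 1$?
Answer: $181$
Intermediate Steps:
$r{\left(p,h \right)} = h p$
$j{\left(-9,-9 \right)} r{\left(3,10 \right)} + 151 = 1 \cdot 10 \cdot 3 + 151 = 1 \cdot 30 + 151 = 30 + 151 = 181$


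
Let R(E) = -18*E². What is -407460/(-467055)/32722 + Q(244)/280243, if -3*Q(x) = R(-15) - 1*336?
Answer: 748596512560/142764880047051 ≈ 0.0052436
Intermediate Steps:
Q(x) = 1462 (Q(x) = -(-18*(-15)² - 1*336)/3 = -(-18*225 - 336)/3 = -(-4050 - 336)/3 = -⅓*(-4386) = 1462)
-407460/(-467055)/32722 + Q(244)/280243 = -407460/(-467055)/32722 + 1462/280243 = -407460*(-1/467055)*(1/32722) + 1462*(1/280243) = (27164/31137)*(1/32722) + 1462/280243 = 13582/509432457 + 1462/280243 = 748596512560/142764880047051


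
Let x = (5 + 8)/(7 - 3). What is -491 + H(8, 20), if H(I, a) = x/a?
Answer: -39267/80 ≈ -490.84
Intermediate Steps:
x = 13/4 ≈ 3.2500
H(I, a) = 13/(4*a)
-491 + H(8, 20) = -491 + (13/4)/20 = -491 + (13/4)*(1/20) = -491 + 13/80 = -39267/80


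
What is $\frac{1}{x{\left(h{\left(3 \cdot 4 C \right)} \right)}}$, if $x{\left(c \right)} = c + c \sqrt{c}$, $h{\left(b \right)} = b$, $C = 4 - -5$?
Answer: $- \frac{1}{11556} + \frac{\sqrt{3}}{1926} \approx 0.00081276$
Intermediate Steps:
$C = 9$ ($C = 4 + 5 = 9$)
$x{\left(c \right)} = c + c^{\frac{3}{2}}$
$\frac{1}{x{\left(h{\left(3 \cdot 4 C \right)} \right)}} = \frac{1}{3 \cdot 4 \cdot 9 + \left(3 \cdot 4 \cdot 9\right)^{\frac{3}{2}}} = \frac{1}{12 \cdot 9 + \left(12 \cdot 9\right)^{\frac{3}{2}}} = \frac{1}{108 + 108^{\frac{3}{2}}} = \frac{1}{108 + 648 \sqrt{3}}$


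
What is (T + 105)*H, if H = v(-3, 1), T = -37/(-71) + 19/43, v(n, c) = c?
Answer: 323505/3053 ≈ 105.96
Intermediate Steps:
T = 2940/3053 (T = -37*(-1/71) + 19*(1/43) = 37/71 + 19/43 = 2940/3053 ≈ 0.96299)
H = 1
(T + 105)*H = (2940/3053 + 105)*1 = (323505/3053)*1 = 323505/3053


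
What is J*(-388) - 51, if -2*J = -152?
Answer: -29539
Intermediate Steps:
J = 76 (J = -½*(-152) = 76)
J*(-388) - 51 = 76*(-388) - 51 = -29488 - 51 = -29539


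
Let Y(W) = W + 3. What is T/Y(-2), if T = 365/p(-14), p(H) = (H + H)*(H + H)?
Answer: 365/784 ≈ 0.46556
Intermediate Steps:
p(H) = 4*H² (p(H) = (2*H)*(2*H) = 4*H²)
Y(W) = 3 + W
T = 365/784 (T = 365/((4*(-14)²)) = 365/((4*196)) = 365/784 ≈ 0.46556)
T/Y(-2) = 365/(784*(3 - 2)) = (365/784)/1 = (365/784)*1 = 365/784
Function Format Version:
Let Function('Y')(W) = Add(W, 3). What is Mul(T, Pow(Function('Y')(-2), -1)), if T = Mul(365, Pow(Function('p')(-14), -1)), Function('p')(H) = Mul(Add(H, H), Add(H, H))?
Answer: Rational(365, 784) ≈ 0.46556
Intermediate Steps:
Function('p')(H) = Mul(4, Pow(H, 2)) (Function('p')(H) = Mul(Mul(2, H), Mul(2, H)) = Mul(4, Pow(H, 2)))
Function('Y')(W) = Add(3, W)
T = Rational(365, 784) (T = Mul(365, Pow(Mul(4, Pow(-14, 2)), -1)) = Mul(365, Pow(Mul(4, 196), -1)) = Mul(365, Pow(784, -1)) = Mul(365, Rational(1, 784)) = Rational(365, 784) ≈ 0.46556)
Mul(T, Pow(Function('Y')(-2), -1)) = Mul(Rational(365, 784), Pow(Add(3, -2), -1)) = Mul(Rational(365, 784), Pow(1, -1)) = Mul(Rational(365, 784), 1) = Rational(365, 784)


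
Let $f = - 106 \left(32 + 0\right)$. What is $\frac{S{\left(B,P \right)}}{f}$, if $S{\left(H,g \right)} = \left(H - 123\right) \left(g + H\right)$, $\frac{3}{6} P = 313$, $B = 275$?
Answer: $- \frac{323}{8} \approx -40.375$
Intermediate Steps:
$P = 626$ ($P = 2 \cdot 313 = 626$)
$S{\left(H,g \right)} = \left(-123 + H\right) \left(H + g\right)$
$f = -3392$ ($f = \left(-106\right) 32 = -3392$)
$\frac{S{\left(B,P \right)}}{f} = \frac{275^{2} - 33825 - 76998 + 275 \cdot 626}{-3392} = \left(75625 - 33825 - 76998 + 172150\right) \left(- \frac{1}{3392}\right) = 136952 \left(- \frac{1}{3392}\right) = - \frac{323}{8}$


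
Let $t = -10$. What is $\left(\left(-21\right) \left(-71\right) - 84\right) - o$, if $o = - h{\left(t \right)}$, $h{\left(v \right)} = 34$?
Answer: $1441$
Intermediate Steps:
$o = -34$ ($o = \left(-1\right) 34 = -34$)
$\left(\left(-21\right) \left(-71\right) - 84\right) - o = \left(\left(-21\right) \left(-71\right) - 84\right) - -34 = \left(1491 - 84\right) + 34 = 1407 + 34 = 1441$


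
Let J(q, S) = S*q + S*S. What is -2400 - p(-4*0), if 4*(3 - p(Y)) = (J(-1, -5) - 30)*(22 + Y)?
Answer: -2403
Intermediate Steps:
J(q, S) = S² + S*q (J(q, S) = S*q + S² = S² + S*q)
p(Y) = 3 (p(Y) = 3 - (-5*(-5 - 1) - 30)*(22 + Y)/4 = 3 - (-5*(-6) - 30)*(22 + Y)/4 = 3 - (30 - 30)*(22 + Y)/4 = 3 - 0*(22 + Y) = 3 - ¼*0 = 3 + 0 = 3)
-2400 - p(-4*0) = -2400 - 1*3 = -2400 - 3 = -2403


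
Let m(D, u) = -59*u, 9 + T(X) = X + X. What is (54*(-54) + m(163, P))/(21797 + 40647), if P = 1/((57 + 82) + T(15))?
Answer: -466619/9991040 ≈ -0.046704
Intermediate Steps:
T(X) = -9 + 2*X (T(X) = -9 + (X + X) = -9 + 2*X)
P = 1/160 (P = 1/((57 + 82) + (-9 + 2*15)) = 1/(139 + (-9 + 30)) = 1/(139 + 21) = 1/160 ≈ 0.0062500)
(54*(-54) + m(163, P))/(21797 + 40647) = (54*(-54) - 59*1/160)/(21797 + 40647) = (-2916 - 59/160)/62444 = -466619/160*1/62444 = -466619/9991040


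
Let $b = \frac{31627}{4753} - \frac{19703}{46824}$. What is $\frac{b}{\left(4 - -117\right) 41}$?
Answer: $\frac{1387254289}{1104092735592} \approx 0.0012565$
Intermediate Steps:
$b = \frac{1387254289}{222554472}$ ($b = 31627 \cdot \frac{1}{4753} - \frac{19703}{46824} = \frac{31627}{4753} - \frac{19703}{46824} = \frac{1387254289}{222554472} \approx 6.2333$)
$\frac{b}{\left(4 - -117\right) 41} = \frac{1387254289}{222554472 \left(4 - -117\right) 41} = \frac{1387254289}{222554472 \left(4 + 117\right) 41} = \frac{1387254289}{222554472 \cdot 121 \cdot 41} = \frac{1387254289}{222554472 \cdot 4961} = \frac{1387254289}{222554472} \cdot \frac{1}{4961} = \frac{1387254289}{1104092735592}$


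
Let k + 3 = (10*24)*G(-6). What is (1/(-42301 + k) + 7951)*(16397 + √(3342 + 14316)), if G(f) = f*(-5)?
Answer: 4576597873491/35104 + 2512007127*√218/35104 ≈ 1.3143e+8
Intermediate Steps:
G(f) = -5*f
k = 7197 (k = -3 + (10*24)*(-5*(-6)) = -3 + 240*30 = -3 + 7200 = 7197)
(1/(-42301 + k) + 7951)*(16397 + √(3342 + 14316)) = (1/(-42301 + 7197) + 7951)*(16397 + √(3342 + 14316)) = (1/(-35104) + 7951)*(16397 + √17658) = (-1/35104 + 7951)*(16397 + 9*√218) = 279111903*(16397 + 9*√218)/35104 = 4576597873491/35104 + 2512007127*√218/35104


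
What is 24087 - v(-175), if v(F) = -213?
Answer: 24300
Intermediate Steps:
24087 - v(-175) = 24087 - 1*(-213) = 24087 + 213 = 24300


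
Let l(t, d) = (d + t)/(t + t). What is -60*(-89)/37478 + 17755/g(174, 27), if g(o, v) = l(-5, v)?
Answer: -1663525355/206129 ≈ -8070.3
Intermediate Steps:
l(t, d) = (d + t)/(2*t) (l(t, d) = (d + t)/((2*t)) = (d + t)*(1/(2*t)) = (d + t)/(2*t))
g(o, v) = ½ - v/10 (g(o, v) = (½)*(v - 5)/(-5) = (½)*(-⅕)*(-5 + v) = ½ - v/10)
-60*(-89)/37478 + 17755/g(174, 27) = -60*(-89)/37478 + 17755/(½ - ⅒*27) = 5340*(1/37478) + 17755/(½ - 27/10) = 2670/18739 + 17755/(-11/5) = 2670/18739 + 17755*(-5/11) = 2670/18739 - 88775/11 = -1663525355/206129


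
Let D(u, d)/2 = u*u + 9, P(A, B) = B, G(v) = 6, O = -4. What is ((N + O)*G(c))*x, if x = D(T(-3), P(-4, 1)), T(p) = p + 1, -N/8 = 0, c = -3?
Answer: -624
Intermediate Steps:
N = 0 (N = -8*0 = 0)
T(p) = 1 + p
D(u, d) = 18 + 2*u² (D(u, d) = 2*(u*u + 9) = 2*(u² + 9) = 2*(9 + u²) = 18 + 2*u²)
x = 26 (x = 18 + 2*(1 - 3)² = 18 + 2*(-2)² = 18 + 2*4 = 18 + 8 = 26)
((N + O)*G(c))*x = ((0 - 4)*6)*26 = -4*6*26 = -24*26 = -624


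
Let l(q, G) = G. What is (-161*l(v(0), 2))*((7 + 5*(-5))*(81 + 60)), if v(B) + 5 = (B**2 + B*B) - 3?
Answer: 817236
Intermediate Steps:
v(B) = -8 + 2*B**2 (v(B) = -5 + ((B**2 + B*B) - 3) = -5 + ((B**2 + B**2) - 3) = -5 + (2*B**2 - 3) = -5 + (-3 + 2*B**2) = -8 + 2*B**2)
(-161*l(v(0), 2))*((7 + 5*(-5))*(81 + 60)) = (-161*2)*((7 + 5*(-5))*(81 + 60)) = -322*(7 - 25)*141 = -(-5796)*141 = -322*(-2538) = 817236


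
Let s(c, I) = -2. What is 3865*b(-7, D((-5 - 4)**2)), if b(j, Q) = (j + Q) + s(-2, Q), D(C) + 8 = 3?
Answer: -54110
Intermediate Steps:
D(C) = -5 (D(C) = -8 + 3 = -5)
b(j, Q) = -2 + Q + j (b(j, Q) = (j + Q) - 2 = (Q + j) - 2 = -2 + Q + j)
3865*b(-7, D((-5 - 4)**2)) = 3865*(-2 - 5 - 7) = 3865*(-14) = -54110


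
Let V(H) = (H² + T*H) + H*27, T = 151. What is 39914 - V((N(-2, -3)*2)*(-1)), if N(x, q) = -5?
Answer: 38034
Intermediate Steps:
V(H) = H² + 178*H (V(H) = (H² + 151*H) + H*27 = (H² + 151*H) + 27*H = H² + 178*H)
39914 - V((N(-2, -3)*2)*(-1)) = 39914 - -5*2*(-1)*(178 - 5*2*(-1)) = 39914 - (-10*(-1))*(178 - 10*(-1)) = 39914 - 10*(178 + 10) = 39914 - 10*188 = 39914 - 1*1880 = 39914 - 1880 = 38034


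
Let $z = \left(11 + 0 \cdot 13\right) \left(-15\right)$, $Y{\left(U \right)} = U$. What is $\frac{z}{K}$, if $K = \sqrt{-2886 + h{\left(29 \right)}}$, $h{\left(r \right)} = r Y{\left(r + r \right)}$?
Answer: $\frac{165 i \sqrt{301}}{602} \approx 4.7552 i$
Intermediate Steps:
$z = -165$ ($z = \left(11 + 0\right) \left(-15\right) = 11 \left(-15\right) = -165$)
$h{\left(r \right)} = 2 r^{2}$ ($h{\left(r \right)} = r \left(r + r\right) = r 2 r = 2 r^{2}$)
$K = 2 i \sqrt{301}$ ($K = \sqrt{-2886 + 2 \cdot 29^{2}} = \sqrt{-2886 + 2 \cdot 841} = \sqrt{-2886 + 1682} = \sqrt{-1204} = 2 i \sqrt{301} \approx 34.699 i$)
$\frac{z}{K} = - \frac{165}{2 i \sqrt{301}} = - 165 \left(- \frac{i \sqrt{301}}{602}\right) = \frac{165 i \sqrt{301}}{602}$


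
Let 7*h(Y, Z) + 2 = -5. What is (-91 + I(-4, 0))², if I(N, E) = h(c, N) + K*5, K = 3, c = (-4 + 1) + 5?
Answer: 5929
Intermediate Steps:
c = 2 (c = -3 + 5 = 2)
h(Y, Z) = -1 (h(Y, Z) = -2/7 + (⅐)*(-5) = -2/7 - 5/7 = -1)
I(N, E) = 14 (I(N, E) = -1 + 3*5 = -1 + 15 = 14)
(-91 + I(-4, 0))² = (-91 + 14)² = (-77)² = 5929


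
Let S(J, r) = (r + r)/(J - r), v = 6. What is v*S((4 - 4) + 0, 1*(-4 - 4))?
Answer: -12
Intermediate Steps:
S(J, r) = 2*r/(J - r) (S(J, r) = (2*r)/(J - r) = 2*r/(J - r))
v*S((4 - 4) + 0, 1*(-4 - 4)) = 6*(2*(1*(-4 - 4))/(((4 - 4) + 0) - (-4 - 4))) = 6*(2*(1*(-8))/((0 + 0) - (-8))) = 6*(2*(-8)/(0 - 1*(-8))) = 6*(2*(-8)/(0 + 8)) = 6*(2*(-8)/8) = 6*(2*(-8)*(⅛)) = 6*(-2) = -12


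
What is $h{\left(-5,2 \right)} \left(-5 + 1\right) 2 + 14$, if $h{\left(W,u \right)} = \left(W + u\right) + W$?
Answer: $78$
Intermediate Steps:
$h{\left(W,u \right)} = u + 2 W$
$h{\left(-5,2 \right)} \left(-5 + 1\right) 2 + 14 = \left(2 + 2 \left(-5\right)\right) \left(-5 + 1\right) 2 + 14 = \left(2 - 10\right) \left(\left(-4\right) 2\right) + 14 = \left(-8\right) \left(-8\right) + 14 = 64 + 14 = 78$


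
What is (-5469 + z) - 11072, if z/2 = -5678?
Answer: -27897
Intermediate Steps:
z = -11356 (z = 2*(-5678) = -11356)
(-5469 + z) - 11072 = (-5469 - 11356) - 11072 = -16825 - 11072 = -27897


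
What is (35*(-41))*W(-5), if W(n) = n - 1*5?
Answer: 14350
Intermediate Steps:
W(n) = -5 + n (W(n) = n - 5 = -5 + n)
(35*(-41))*W(-5) = (35*(-41))*(-5 - 5) = -1435*(-10) = 14350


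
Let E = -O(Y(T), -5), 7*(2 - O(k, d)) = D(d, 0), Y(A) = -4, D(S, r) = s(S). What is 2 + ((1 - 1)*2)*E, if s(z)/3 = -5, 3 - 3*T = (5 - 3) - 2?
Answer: 2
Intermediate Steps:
T = 1 (T = 1 - ((5 - 3) - 2)/3 = 1 - (2 - 2)/3 = 1 - 1/3*0 = 1 + 0 = 1)
s(z) = -15 (s(z) = 3*(-5) = -15)
D(S, r) = -15
O(k, d) = 29/7 (O(k, d) = 2 - 1/7*(-15) = 2 + 15/7 = 29/7)
E = -29/7 (E = -1*29/7 = -29/7 ≈ -4.1429)
2 + ((1 - 1)*2)*E = 2 + ((1 - 1)*2)*(-29/7) = 2 + (0*2)*(-29/7) = 2 + 0*(-29/7) = 2 + 0 = 2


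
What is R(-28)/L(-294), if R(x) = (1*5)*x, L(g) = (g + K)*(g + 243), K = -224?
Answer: -10/1887 ≈ -0.0052994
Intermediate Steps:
L(g) = (-224 + g)*(243 + g) (L(g) = (g - 224)*(g + 243) = (-224 + g)*(243 + g))
R(x) = 5*x
R(-28)/L(-294) = (5*(-28))/(-54432 + (-294)² + 19*(-294)) = -140/(-54432 + 86436 - 5586) = -140/26418 = -140*1/26418 = -10/1887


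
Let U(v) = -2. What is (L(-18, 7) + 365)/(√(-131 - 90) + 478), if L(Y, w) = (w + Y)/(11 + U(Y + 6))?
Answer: 1564972/2058345 - 3274*I*√221/2058345 ≈ 0.76031 - 0.023646*I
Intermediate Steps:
L(Y, w) = Y/9 + w/9 (L(Y, w) = (w + Y)/(11 - 2) = (Y + w)/9 = (Y + w)*(⅑) = Y/9 + w/9)
(L(-18, 7) + 365)/(√(-131 - 90) + 478) = (((⅑)*(-18) + (⅑)*7) + 365)/(√(-131 - 90) + 478) = ((-2 + 7/9) + 365)/(√(-221) + 478) = (-11/9 + 365)/(I*√221 + 478) = 3274/(9*(478 + I*√221))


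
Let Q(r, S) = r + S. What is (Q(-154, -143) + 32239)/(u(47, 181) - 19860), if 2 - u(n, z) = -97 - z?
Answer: -15971/9790 ≈ -1.6314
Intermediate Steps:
u(n, z) = 99 + z (u(n, z) = 2 - (-97 - z) = 2 + (97 + z) = 99 + z)
Q(r, S) = S + r
(Q(-154, -143) + 32239)/(u(47, 181) - 19860) = ((-143 - 154) + 32239)/((99 + 181) - 19860) = (-297 + 32239)/(280 - 19860) = 31942/(-19580) = 31942*(-1/19580) = -15971/9790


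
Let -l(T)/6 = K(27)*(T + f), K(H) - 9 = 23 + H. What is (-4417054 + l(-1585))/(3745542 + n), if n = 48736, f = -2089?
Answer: -1558229/1897139 ≈ -0.82136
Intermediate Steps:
K(H) = 32 + H (K(H) = 9 + (23 + H) = 32 + H)
l(T) = 739506 - 354*T (l(T) = -6*(32 + 27)*(T - 2089) = -354*(-2089 + T) = -6*(-123251 + 59*T) = 739506 - 354*T)
(-4417054 + l(-1585))/(3745542 + n) = (-4417054 + (739506 - 354*(-1585)))/(3745542 + 48736) = (-4417054 + (739506 + 561090))/3794278 = (-4417054 + 1300596)*(1/3794278) = -3116458*1/3794278 = -1558229/1897139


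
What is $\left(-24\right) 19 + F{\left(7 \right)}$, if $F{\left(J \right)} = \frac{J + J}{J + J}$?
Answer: $-455$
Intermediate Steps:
$F{\left(J \right)} = 1$ ($F{\left(J \right)} = \frac{2 J}{2 J} = 2 J \frac{1}{2 J} = 1$)
$\left(-24\right) 19 + F{\left(7 \right)} = \left(-24\right) 19 + 1 = -456 + 1 = -455$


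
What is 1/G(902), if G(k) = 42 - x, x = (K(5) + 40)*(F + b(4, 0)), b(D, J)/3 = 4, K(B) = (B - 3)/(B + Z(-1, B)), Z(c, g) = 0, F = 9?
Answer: -5/4032 ≈ -0.0012401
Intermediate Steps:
K(B) = (-3 + B)/B (K(B) = (B - 3)/(B + 0) = (-3 + B)/B)
b(D, J) = 12 (b(D, J) = 3*4 = 12)
x = 4242/5 (x = ((-3 + 5)/5 + 40)*(9 + 12) = ((⅕)*2 + 40)*21 = (⅖ + 40)*21 = (202/5)*21 = 4242/5 ≈ 848.40)
G(k) = -4032/5 (G(k) = 42 - 1*4242/5 = 42 - 4242/5 = -4032/5)
1/G(902) = 1/(-4032/5) = -5/4032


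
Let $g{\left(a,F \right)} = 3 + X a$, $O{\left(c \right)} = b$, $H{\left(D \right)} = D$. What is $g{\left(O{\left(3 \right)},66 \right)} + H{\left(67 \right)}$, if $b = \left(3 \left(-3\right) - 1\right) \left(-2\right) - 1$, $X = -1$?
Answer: $51$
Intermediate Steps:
$b = 19$ ($b = \left(-9 - 1\right) \left(-2\right) - 1 = \left(-10\right) \left(-2\right) - 1 = 20 - 1 = 19$)
$O{\left(c \right)} = 19$
$g{\left(a,F \right)} = 3 - a$
$g{\left(O{\left(3 \right)},66 \right)} + H{\left(67 \right)} = \left(3 - 19\right) + 67 = -16 + 67 = 51$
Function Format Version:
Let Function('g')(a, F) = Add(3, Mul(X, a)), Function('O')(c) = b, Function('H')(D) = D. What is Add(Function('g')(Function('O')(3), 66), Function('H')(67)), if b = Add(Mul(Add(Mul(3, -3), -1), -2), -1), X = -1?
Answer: 51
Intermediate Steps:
b = 19 (b = Add(Mul(Add(-9, -1), -2), -1) = Add(Mul(-10, -2), -1) = Add(20, -1) = 19)
Function('O')(c) = 19
Function('g')(a, F) = Add(3, Mul(-1, a))
Add(Function('g')(Function('O')(3), 66), Function('H')(67)) = Add(Add(3, Mul(-1, 19)), 67) = Add(Add(3, -19), 67) = Add(-16, 67) = 51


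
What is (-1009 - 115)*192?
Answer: -215808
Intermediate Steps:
(-1009 - 115)*192 = -1124*192 = -215808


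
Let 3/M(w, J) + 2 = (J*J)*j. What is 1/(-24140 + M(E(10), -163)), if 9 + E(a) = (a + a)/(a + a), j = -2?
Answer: -53140/1282799603 ≈ -4.1425e-5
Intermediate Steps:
E(a) = -8 (E(a) = -9 + (a + a)/(a + a) = -9 + (2*a)/((2*a)) = -9 + (2*a)*(1/(2*a)) = -9 + 1 = -8)
M(w, J) = 3/(-2 - 2*J**2) (M(w, J) = 3/(-2 + (J*J)*(-2)) = 3/(-2 + J**2*(-2)) = 3/(-2 - 2*J**2))
1/(-24140 + M(E(10), -163)) = 1/(-24140 - 3/(2 + 2*(-163)**2)) = 1/(-24140 - 3/(2 + 2*26569)) = 1/(-24140 - 3/(2 + 53138)) = 1/(-24140 - 3/53140) = 1/(-1282799603/53140) = -53140/1282799603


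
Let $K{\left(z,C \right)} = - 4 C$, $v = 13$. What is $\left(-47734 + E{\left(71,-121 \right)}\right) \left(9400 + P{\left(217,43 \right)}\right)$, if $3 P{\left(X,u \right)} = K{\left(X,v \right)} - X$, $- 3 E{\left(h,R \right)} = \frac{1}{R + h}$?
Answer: $- \frac{199988725169}{450} \approx -4.4442 \cdot 10^{8}$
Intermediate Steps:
$E{\left(h,R \right)} = - \frac{1}{3 \left(R + h\right)}$
$P{\left(X,u \right)} = - \frac{52}{3} - \frac{X}{3}$ ($P{\left(X,u \right)} = \frac{\left(-4\right) 13 - X}{3} = \frac{-52 - X}{3} = - \frac{52}{3} - \frac{X}{3}$)
$\left(-47734 + E{\left(71,-121 \right)}\right) \left(9400 + P{\left(217,43 \right)}\right) = \left(-47734 - \frac{1}{3 \left(-121\right) + 3 \cdot 71}\right) \left(9400 - \frac{269}{3}\right) = \left(-47734 - \frac{1}{-363 + 213}\right) \left(9400 - \frac{269}{3}\right) = \left(-47734 - \frac{1}{-150}\right) \left(9400 - \frac{269}{3}\right) = \left(-47734 - - \frac{1}{150}\right) \frac{27931}{3} = \left(-47734 + \frac{1}{150}\right) \frac{27931}{3} = \left(- \frac{7160099}{150}\right) \frac{27931}{3} = - \frac{199988725169}{450}$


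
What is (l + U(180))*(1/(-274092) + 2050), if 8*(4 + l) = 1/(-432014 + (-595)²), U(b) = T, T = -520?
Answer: -14130629023187347/13154560608 ≈ -1.0742e+6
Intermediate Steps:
U(b) = -520
l = -2495649/623912 (l = -4 + 1/(8*(-432014 + (-595)²)) = -4 + 1/(8*(-432014 + 354025)) = -4 + (⅛)/(-77989) = -4 + (⅛)*(-1/77989) = -4 - 1/623912 = -2495649/623912 ≈ -4.0000)
(l + U(180))*(1/(-274092) + 2050) = (-2495649/623912 - 520)*(1/(-274092) + 2050) = -326929889*(-1/274092 + 2050)/623912 = -326929889/623912*561888599/274092 = -14130629023187347/13154560608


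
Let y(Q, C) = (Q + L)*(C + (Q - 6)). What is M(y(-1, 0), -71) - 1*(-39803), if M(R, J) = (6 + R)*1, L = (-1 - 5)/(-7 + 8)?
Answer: 39858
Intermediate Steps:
L = -6 (L = -6/1 = -6*1 = -6)
y(Q, C) = (-6 + Q)*(-6 + C + Q) (y(Q, C) = (Q - 6)*(C + (Q - 6)) = (-6 + Q)*(C + (-6 + Q)) = (-6 + Q)*(-6 + C + Q))
M(R, J) = 6 + R
M(y(-1, 0), -71) - 1*(-39803) = (6 + (36 + (-1)² - 12*(-1) - 6*0 + 0*(-1))) - 1*(-39803) = (6 + (36 + 1 + 12 + 0 + 0)) + 39803 = (6 + 49) + 39803 = 55 + 39803 = 39858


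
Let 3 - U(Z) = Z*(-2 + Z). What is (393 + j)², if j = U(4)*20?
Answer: 85849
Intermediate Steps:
U(Z) = 3 - Z*(-2 + Z)
j = -100 (j = (3 - 1*4² + 2*4)*20 = (3 - 1*16 + 8)*20 = (3 - 16 + 8)*20 = -5*20 = -100)
(393 + j)² = (393 - 100)² = 293² = 85849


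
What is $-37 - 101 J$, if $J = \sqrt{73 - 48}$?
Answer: $-542$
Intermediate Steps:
$J = 5$ ($J = \sqrt{25} = 5$)
$-37 - 101 J = -37 - 505 = -542$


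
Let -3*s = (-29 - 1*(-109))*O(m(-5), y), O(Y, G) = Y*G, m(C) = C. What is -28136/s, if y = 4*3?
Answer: -3517/200 ≈ -17.585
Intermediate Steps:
y = 12
O(Y, G) = G*Y
s = 1600 (s = -(-29 - 1*(-109))*12*(-5)/3 = -(-29 + 109)*(-60)/3 = -80*(-60)/3 = -⅓*(-4800) = 1600)
-28136/s = -28136/1600 = -28136*1/1600 = -3517/200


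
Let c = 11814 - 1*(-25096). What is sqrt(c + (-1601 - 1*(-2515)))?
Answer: 8*sqrt(591) ≈ 194.48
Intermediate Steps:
c = 36910 (c = 11814 + 25096 = 36910)
sqrt(c + (-1601 - 1*(-2515))) = sqrt(36910 + (-1601 - 1*(-2515))) = sqrt(36910 + (-1601 + 2515)) = sqrt(36910 + 914) = sqrt(37824) = 8*sqrt(591)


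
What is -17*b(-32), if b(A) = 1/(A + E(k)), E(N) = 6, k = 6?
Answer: 17/26 ≈ 0.65385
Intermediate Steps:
b(A) = 1/(6 + A) (b(A) = 1/(A + 6) = 1/(6 + A))
-17*b(-32) = -17/(6 - 32) = -17/(-26) = -17*(-1/26) = 17/26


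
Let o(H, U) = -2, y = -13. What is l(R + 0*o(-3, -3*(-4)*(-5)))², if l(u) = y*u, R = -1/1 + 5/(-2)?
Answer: 8281/4 ≈ 2070.3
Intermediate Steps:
R = -7/2 (R = -1*1 + 5*(-½) = -1 - 5/2 = -7/2 ≈ -3.5000)
l(u) = -13*u
l(R + 0*o(-3, -3*(-4)*(-5)))² = (-13*(-7/2 + 0*(-2)))² = (-13*(-7/2 + 0))² = (-13*(-7/2))² = (91/2)² = 8281/4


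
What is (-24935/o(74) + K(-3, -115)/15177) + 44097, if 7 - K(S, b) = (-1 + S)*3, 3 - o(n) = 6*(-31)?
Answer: 42037245679/956151 ≈ 43965.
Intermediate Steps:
o(n) = 189 (o(n) = 3 - 6*(-31) = 3 - 1*(-186) = 3 + 186 = 189)
K(S, b) = 10 - 3*S (K(S, b) = 7 - (-1 + S)*3 = 7 - (-3 + 3*S) = 7 + (3 - 3*S) = 10 - 3*S)
(-24935/o(74) + K(-3, -115)/15177) + 44097 = (-24935/189 + (10 - 3*(-3))/15177) + 44097 = (-24935*1/189 + (10 + 9)*(1/15177)) + 44097 = (-24935/189 + 19*(1/15177)) + 44097 = (-24935/189 + 19/15177) + 44097 = -126144968/956151 + 44097 = 42037245679/956151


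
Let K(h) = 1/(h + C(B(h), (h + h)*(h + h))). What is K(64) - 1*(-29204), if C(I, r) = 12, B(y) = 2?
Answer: 2219505/76 ≈ 29204.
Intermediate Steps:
K(h) = 1/(12 + h) (K(h) = 1/(h + 12) = 1/(12 + h))
K(64) - 1*(-29204) = 1/(12 + 64) - 1*(-29204) = 1/76 + 29204 = 2219505/76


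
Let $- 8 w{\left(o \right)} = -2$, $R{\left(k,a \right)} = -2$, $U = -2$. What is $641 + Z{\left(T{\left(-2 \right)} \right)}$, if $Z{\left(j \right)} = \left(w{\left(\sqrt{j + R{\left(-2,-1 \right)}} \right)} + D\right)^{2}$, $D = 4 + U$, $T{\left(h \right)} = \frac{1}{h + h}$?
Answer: $\frac{10337}{16} \approx 646.06$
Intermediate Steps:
$T{\left(h \right)} = \frac{1}{2 h}$
$w{\left(o \right)} = \frac{1}{4}$ ($w{\left(o \right)} = \left(- \frac{1}{8}\right) \left(-2\right) = \frac{1}{4}$)
$D = 2$ ($D = 4 - 2 = 2$)
$Z{\left(j \right)} = \frac{81}{16}$ ($Z{\left(j \right)} = \left(\frac{1}{4} + 2\right)^{2} = \left(\frac{9}{4}\right)^{2} = \frac{81}{16}$)
$641 + Z{\left(T{\left(-2 \right)} \right)} = 641 + \frac{81}{16} = \frac{10337}{16}$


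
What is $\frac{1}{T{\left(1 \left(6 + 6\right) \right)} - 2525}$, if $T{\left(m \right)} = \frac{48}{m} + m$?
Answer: $- \frac{1}{2509} \approx -0.00039857$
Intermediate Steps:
$T{\left(m \right)} = m + \frac{48}{m}$
$\frac{1}{T{\left(1 \left(6 + 6\right) \right)} - 2525} = \frac{1}{\left(1 \left(6 + 6\right) + \frac{48}{1 \left(6 + 6\right)}\right) - 2525} = \frac{1}{\left(1 \cdot 12 + \frac{48}{1 \cdot 12}\right) - 2525} = \frac{1}{\left(12 + \frac{48}{12}\right) - 2525} = \frac{1}{\left(12 + 48 \cdot \frac{1}{12}\right) - 2525} = \frac{1}{\left(12 + 4\right) - 2525} = \frac{1}{16 - 2525} = \frac{1}{-2509} = - \frac{1}{2509}$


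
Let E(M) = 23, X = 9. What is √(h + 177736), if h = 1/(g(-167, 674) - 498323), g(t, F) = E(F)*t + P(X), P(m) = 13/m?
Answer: √3630354809755597417/4519463 ≈ 421.59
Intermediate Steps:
g(t, F) = 13/9 + 23*t (g(t, F) = 23*t + 13/9 = 13/9 + 23*t)
h = -9/4519463 (h = 1/((13/9 + 23*(-167)) - 498323) = 1/((13/9 - 3841) - 498323) = 1/(-34556/9 - 498323) = 1/(-4519463/9) = -9/4519463 ≈ -1.9914e-6)
√(h + 177736) = √(-9/4519463 + 177736) = √(803271275759/4519463) = √3630354809755597417/4519463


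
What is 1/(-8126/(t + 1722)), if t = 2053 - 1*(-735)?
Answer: -2255/4063 ≈ -0.55501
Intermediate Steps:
t = 2788 (t = 2053 + 735 = 2788)
1/(-8126/(t + 1722)) = 1/(-8126/(2788 + 1722)) = 1/(-8126/4510) = 1/(-8126*1/4510) = 1/(-4063/2255) = -2255/4063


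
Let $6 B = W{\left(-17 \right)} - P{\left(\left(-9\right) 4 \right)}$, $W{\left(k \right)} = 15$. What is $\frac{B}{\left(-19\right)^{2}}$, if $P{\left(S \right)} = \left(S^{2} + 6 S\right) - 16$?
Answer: $- \frac{1049}{2166} \approx -0.4843$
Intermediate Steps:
$P{\left(S \right)} = -16 + S^{2} + 6 S$
$B = - \frac{1049}{6}$ ($B = \frac{15 - \left(-16 + \left(\left(-9\right) 4\right)^{2} + 6 \left(\left(-9\right) 4\right)\right)}{6} = \frac{15 - \left(-16 + \left(-36\right)^{2} + 6 \left(-36\right)\right)}{6} = \frac{15 - \left(-16 + 1296 - 216\right)}{6} = \frac{15 - 1064}{6} = \frac{1}{6} \left(-1049\right) = - \frac{1049}{6} \approx -174.83$)
$\frac{B}{\left(-19\right)^{2}} = - \frac{1049}{6 \left(-19\right)^{2}} = - \frac{1049}{6 \cdot 361} = \left(- \frac{1049}{6}\right) \frac{1}{361} = - \frac{1049}{2166}$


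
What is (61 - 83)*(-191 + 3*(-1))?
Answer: 4268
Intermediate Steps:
(61 - 83)*(-191 + 3*(-1)) = -22*(-191 - 3) = -22*(-194) = 4268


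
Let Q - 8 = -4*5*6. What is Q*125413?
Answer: -14046256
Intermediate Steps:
Q = -112 (Q = 8 - 4*5*6 = 8 - 20*6 = 8 - 120 = -112)
Q*125413 = -112*125413 = -14046256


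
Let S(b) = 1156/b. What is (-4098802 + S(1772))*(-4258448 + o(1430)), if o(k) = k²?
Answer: 4019291831771356/443 ≈ 9.0729e+12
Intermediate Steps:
(-4098802 + S(1772))*(-4258448 + o(1430)) = (-4098802 + 1156/1772)*(-4258448 + 1430²) = (-4098802 + 1156*(1/1772))*(-4258448 + 2044900) = (-4098802 + 289/443)*(-2213548) = -1815768997/443*(-2213548) = 4019291831771356/443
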